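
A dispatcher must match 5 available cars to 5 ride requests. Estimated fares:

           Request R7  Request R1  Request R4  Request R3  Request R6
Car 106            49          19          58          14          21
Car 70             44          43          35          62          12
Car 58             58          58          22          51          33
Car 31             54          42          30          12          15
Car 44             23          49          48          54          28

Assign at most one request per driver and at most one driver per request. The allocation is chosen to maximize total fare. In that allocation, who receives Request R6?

This is the linear assignment problem.
Optimal: Car 106→Request R4 ($58), Car 70→Request R3 ($62), Car 58→Request R1 ($58), Car 31→Request R7 ($54), Car 44→Request R6 ($28) — total 58+62+58+54+28 = $260.
Column-greedy (each request in turn goes to its best remaining driver) gives $242, worse by 18.
Car 44's own top request is Request R3 ($54), but forcing Car 44→Request R3 and reassigning the rest optimally gives only $242 — worse by 18.

Car 44 receives Request R6.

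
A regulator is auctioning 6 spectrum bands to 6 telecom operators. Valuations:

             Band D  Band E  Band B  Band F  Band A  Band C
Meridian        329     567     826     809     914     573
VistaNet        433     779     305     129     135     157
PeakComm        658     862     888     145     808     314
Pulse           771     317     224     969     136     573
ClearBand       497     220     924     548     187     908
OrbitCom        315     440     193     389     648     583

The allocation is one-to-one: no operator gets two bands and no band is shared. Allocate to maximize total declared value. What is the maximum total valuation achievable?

Max total: $4827M

This is the linear assignment problem.
Optimal: Meridian→Band A ($914M), VistaNet→Band E ($779M), PeakComm→Band D ($658M), Pulse→Band F ($969M), ClearBand→Band B ($924M), OrbitCom→Band C ($583M) — total 914+779+658+969+924+583 = $4827M.
Row-greedy (each operator in turn takes its best remaining band) gives $4773M, worse by 54.
Next-best assignment: Meridian→Band F, VistaNet→Band E, PeakComm→Band B, Pulse→Band D, ClearBand→Band C, OrbitCom→Band A = $4803M.
Swapping Pulse↔PeakComm (Pulse→Band D $771M, PeakComm→Band F $145M) loses 711.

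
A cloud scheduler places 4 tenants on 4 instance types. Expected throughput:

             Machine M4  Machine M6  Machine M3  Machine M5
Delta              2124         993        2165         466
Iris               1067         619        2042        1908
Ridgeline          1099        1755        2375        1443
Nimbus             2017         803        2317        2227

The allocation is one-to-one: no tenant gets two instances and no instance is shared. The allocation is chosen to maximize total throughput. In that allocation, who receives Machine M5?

Nimbus receives Machine M5.

This is a one-to-one assignment (maximum-weight bipartite matching).
Optimal: Delta→Machine M4 (2124 ops/s), Iris→Machine M3 (2042 ops/s), Ridgeline→Machine M6 (1755 ops/s), Nimbus→Machine M5 (2227 ops/s) — total 2124+2042+1755+2227 = 8148 ops/s.
Max-entry greedy (repeatedly take the single best remaining cell) gives 7345 ops/s, worse by 803.
Checked against all permutations: 8148 ops/s is optimal.
Nimbus's own top instance is Machine M3 (2317 ops/s), but forcing Nimbus→Machine M3 and reassigning the rest optimally gives only 8104 ops/s — worse by 44.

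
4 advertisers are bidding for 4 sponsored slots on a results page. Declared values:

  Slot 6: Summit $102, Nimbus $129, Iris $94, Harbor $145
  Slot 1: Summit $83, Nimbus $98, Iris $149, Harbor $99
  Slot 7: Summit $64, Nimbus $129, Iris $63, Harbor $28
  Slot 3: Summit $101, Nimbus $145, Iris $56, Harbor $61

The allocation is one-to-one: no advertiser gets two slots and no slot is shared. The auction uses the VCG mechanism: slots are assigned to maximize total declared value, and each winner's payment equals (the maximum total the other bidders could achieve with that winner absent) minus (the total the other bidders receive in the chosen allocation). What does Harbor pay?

Harbor pays $17.

Efficient allocation: Summit→Slot 3 ($101), Nimbus→Slot 7 ($129), Iris→Slot 1 ($149), Harbor→Slot 6 ($145); total welfare W = $524.
Harbor receives Slot 6 at value $145, so the others get W − 145 = $379.
Without Harbor: best allocation of the remaining 3 bidders over all 4 slots is Summit→Slot 6 ($102), Nimbus→Slot 3 ($145), Iris→Slot 1 ($149), total $396.
VCG payment = (others' best without Harbor) − (others' welfare with Harbor) = 396 − 379 = $17.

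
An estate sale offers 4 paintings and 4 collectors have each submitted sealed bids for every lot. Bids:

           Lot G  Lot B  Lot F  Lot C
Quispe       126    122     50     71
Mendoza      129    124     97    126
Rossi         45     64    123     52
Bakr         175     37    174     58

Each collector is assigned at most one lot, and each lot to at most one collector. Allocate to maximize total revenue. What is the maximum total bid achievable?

Max total: $546

This is a one-to-one assignment (maximum-weight bipartite matching).
Optimal: Quispe→Lot B ($122), Mendoza→Lot C ($126), Rossi→Lot F ($123), Bakr→Lot G ($175) — total 122+126+123+175 = $546.
Row-greedy (each collector in turn takes its best remaining lot) gives $412, worse by 134.
No other one-to-one assignment exceeds $546.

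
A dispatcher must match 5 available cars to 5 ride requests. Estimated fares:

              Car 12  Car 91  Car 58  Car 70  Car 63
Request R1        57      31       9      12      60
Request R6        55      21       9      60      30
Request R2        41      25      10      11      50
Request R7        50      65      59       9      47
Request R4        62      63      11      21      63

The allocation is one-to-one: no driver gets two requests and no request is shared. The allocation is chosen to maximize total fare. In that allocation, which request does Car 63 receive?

Car 63 receives Request R2.

This is the linear assignment problem.
Optimal: Car 12→Request R1 ($57), Car 91→Request R4 ($63), Car 58→Request R7 ($59), Car 70→Request R6 ($60), Car 63→Request R2 ($50) — total 57+63+59+60+50 = $289.
Max-entry greedy (repeatedly take the single best remaining cell) gives $255, worse by 34.
Next-best assignment: Car 12→Request R2, Car 91→Request R4, Car 58→Request R7, Car 70→Request R6, Car 63→Request R1 = $283.
Swapping Car 70↔Car 58 (Car 70→Request R7 $9, Car 58→Request R6 $9) loses 101.
Car 63's own top request is Request R4 ($63), but forcing Car 63→Request R4 and reassigning the rest optimally gives only $264 — worse by 25.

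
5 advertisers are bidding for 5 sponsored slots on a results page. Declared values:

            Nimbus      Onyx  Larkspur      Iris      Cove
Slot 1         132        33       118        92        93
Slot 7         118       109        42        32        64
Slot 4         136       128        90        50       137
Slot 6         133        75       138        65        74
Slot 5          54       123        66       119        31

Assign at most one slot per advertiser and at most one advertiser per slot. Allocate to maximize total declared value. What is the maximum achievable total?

Optimal: Nimbus→Slot 1 ($132), Onyx→Slot 7 ($109), Larkspur→Slot 6 ($138), Iris→Slot 5 ($119), Cove→Slot 4 ($137) — total 132+109+138+119+137 = $635.
Row-greedy (each advertiser in turn takes its best remaining slot) gives $553, worse by 82.
Next-best assignment: Nimbus→Slot 6, Onyx→Slot 7, Larkspur→Slot 1, Iris→Slot 5, Cove→Slot 4 = $616.
Swapping Cove↔Onyx (Cove→Slot 7 $64, Onyx→Slot 4 $128) loses 54.
No other one-to-one assignment exceeds $635.

Maximum total: $635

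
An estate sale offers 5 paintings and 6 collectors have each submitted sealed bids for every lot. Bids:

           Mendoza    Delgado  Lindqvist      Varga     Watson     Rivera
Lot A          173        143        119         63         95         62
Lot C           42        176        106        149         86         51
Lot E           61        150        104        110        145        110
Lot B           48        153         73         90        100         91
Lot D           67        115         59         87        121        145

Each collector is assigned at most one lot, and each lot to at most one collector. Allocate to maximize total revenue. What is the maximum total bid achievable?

Max total: $765

This is a one-to-one assignment (maximum-weight bipartite matching).
Optimal: Mendoza→Lot A ($173), Varga→Lot C ($149), Watson→Lot E ($145), Delgado→Lot B ($153), Rivera→Lot D ($145) — total 173+149+145+153+145 = $765.
Max-entry greedy (repeatedly take the single best remaining cell) gives $729, worse by 36.
Every other assignment is strictly worse.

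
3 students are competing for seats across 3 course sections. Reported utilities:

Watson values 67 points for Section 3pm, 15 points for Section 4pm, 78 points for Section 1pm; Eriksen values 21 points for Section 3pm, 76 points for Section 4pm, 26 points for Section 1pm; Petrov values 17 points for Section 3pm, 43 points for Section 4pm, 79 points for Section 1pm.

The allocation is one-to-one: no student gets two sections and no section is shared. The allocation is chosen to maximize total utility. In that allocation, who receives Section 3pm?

Optimal: Watson→Section 3pm (67 points), Eriksen→Section 4pm (76 points), Petrov→Section 1pm (79 points) — total 67+76+79 = 222 points.
Next-best assignment: Watson→Section 1pm, Eriksen→Section 4pm, Petrov→Section 3pm = 171 points.
Swapping Eriksen↔Petrov (Eriksen→Section 1pm 26 points, Petrov→Section 4pm 43 points) loses 86.
Watson's own top section is Section 1pm (78 points), but forcing Watson→Section 1pm and reassigning the rest optimally gives only 171 points — worse by 51.

Watson receives Section 3pm.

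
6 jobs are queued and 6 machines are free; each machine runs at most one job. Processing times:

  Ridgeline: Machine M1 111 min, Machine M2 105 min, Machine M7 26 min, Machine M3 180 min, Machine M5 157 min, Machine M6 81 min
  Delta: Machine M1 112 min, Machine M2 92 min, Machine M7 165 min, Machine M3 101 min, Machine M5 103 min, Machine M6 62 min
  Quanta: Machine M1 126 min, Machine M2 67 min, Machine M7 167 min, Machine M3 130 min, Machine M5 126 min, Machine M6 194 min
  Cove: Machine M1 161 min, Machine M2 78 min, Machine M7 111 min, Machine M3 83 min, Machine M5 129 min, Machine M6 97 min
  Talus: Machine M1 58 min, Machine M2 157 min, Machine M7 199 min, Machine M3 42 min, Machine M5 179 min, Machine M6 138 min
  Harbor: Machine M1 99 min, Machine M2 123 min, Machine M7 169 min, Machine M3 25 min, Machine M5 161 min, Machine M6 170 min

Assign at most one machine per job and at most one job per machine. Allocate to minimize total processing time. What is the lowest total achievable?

Optimal: Ridgeline→Machine M7 (26 min), Delta→Machine M6 (62 min), Quanta→Machine M2 (67 min), Cove→Machine M5 (129 min), Talus→Machine M1 (58 min), Harbor→Machine M3 (25 min) — total 26+62+67+129+58+25 = 367 min.
Column-greedy (each machine in turn goes to its cheapest remaining job) gives 376 min, worse by 9.
Next-best assignment: Ridgeline→Machine M7, Delta→Machine M6, Quanta→Machine M5, Cove→Machine M2, Talus→Machine M1, Harbor→Machine M3 = 375 min.
No other one-to-one assignment undercuts 367 min.

Min total: 367 min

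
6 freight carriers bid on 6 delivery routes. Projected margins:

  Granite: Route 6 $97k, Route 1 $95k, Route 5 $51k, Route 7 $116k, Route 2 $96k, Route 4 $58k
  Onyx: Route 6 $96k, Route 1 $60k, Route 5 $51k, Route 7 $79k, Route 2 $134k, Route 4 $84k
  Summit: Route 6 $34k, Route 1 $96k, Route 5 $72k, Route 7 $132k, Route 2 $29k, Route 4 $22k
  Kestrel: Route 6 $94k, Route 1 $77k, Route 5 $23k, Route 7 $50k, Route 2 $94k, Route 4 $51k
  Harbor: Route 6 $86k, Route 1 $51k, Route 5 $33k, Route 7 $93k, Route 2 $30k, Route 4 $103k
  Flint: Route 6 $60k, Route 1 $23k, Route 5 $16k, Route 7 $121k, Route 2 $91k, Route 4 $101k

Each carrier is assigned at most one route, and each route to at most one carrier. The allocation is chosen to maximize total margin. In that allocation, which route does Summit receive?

Summit receives Route 5.

Optimal: Granite→Route 1 ($95k), Onyx→Route 2 ($134k), Summit→Route 5 ($72k), Kestrel→Route 6 ($94k), Harbor→Route 4 ($103k), Flint→Route 7 ($121k) — total 95+134+72+94+103+121 = $619k.
Summit's own top route is Route 7 ($132k), but forcing Summit→Route 7 and reassigning the rest optimally gives only $589k — worse by 30.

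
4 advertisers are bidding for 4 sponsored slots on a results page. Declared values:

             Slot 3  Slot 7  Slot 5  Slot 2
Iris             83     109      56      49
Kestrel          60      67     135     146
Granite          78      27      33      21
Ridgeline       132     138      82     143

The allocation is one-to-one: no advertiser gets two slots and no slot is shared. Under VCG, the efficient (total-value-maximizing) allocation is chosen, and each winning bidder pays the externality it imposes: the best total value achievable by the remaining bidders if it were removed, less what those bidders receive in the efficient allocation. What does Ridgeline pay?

Ridgeline pays $11.

Efficient allocation: Iris→Slot 7 ($109), Kestrel→Slot 5 ($135), Granite→Slot 3 ($78), Ridgeline→Slot 2 ($143); total welfare W = $465.
Ridgeline receives Slot 2 at value $143, so the others get W − 143 = $322.
Without Ridgeline: best allocation of the remaining 3 bidders over all 4 slots is Iris→Slot 7 ($109), Kestrel→Slot 2 ($146), Granite→Slot 3 ($78), total $333.
VCG payment = (others' best without Ridgeline) − (others' welfare with Ridgeline) = 333 − 322 = $11.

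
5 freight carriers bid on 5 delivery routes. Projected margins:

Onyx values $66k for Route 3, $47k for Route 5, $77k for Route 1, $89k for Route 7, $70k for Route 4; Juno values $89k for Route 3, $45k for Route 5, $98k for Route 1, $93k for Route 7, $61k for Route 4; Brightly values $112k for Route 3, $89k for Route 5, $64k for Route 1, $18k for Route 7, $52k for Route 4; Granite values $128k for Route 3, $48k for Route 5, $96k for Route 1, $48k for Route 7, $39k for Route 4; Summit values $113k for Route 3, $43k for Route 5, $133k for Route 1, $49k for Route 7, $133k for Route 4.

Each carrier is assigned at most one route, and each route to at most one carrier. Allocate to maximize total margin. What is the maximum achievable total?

Max total: $537k

Optimal: Onyx→Route 7 ($89k), Juno→Route 1 ($98k), Brightly→Route 5 ($89k), Granite→Route 3 ($128k), Summit→Route 4 ($133k) — total 89+98+89+128+133 = $537k.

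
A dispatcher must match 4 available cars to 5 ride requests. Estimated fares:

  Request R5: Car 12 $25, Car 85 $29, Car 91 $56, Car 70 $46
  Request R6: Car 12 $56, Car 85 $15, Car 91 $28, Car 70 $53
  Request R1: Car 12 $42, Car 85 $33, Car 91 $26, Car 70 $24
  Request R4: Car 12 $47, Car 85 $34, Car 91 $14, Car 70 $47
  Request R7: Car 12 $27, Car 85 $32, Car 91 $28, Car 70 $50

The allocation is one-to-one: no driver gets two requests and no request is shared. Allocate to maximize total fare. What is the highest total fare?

This is the linear assignment problem.
Optimal: Car 12→Request R6 ($56), Car 85→Request R4 ($34), Car 91→Request R5 ($56), Car 70→Request R7 ($50) — total 56+34+56+50 = $196.
Column-greedy (each request in turn goes to its best remaining driver) gives $192, worse by 4.
Swapping Car 12↔Car 70 (Car 12→Request R7 $27, Car 70→Request R6 $53) loses 26.
No other one-to-one assignment exceeds $196.

Maximum total: $196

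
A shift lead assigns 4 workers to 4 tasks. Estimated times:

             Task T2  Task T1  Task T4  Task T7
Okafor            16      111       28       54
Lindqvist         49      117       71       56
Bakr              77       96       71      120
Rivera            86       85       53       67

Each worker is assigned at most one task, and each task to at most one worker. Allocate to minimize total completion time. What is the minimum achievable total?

Minimum total: 221 min

This is a one-to-one assignment (minimum-cost bipartite matching).
Optimal: Okafor→Task T2 (16 min), Lindqvist→Task T7 (56 min), Bakr→Task T1 (96 min), Rivera→Task T4 (53 min) — total 16+56+96+53 = 221 min.
Column-greedy (each task in turn goes to its cheapest remaining worker) gives 292 min, worse by 71.
Next-best assignment: Okafor→Task T2, Lindqvist→Task T7, Bakr→Task T4, Rivera→Task T1 = 228 min.
Swapping Okafor↔Lindqvist (Okafor→Task T7 54 min, Lindqvist→Task T2 49 min) adds 31.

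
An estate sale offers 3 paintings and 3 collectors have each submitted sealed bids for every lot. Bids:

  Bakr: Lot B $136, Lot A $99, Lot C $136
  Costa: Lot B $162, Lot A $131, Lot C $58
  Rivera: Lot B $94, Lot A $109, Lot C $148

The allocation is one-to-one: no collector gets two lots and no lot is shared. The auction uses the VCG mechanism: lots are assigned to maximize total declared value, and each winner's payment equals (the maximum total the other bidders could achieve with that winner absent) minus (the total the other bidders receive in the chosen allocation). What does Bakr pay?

Efficient allocation: Bakr→Lot B ($136), Costa→Lot A ($131), Rivera→Lot C ($148); total welfare W = $415.
Bakr receives Lot B at value $136, so the others get W − 136 = $279.
Without Bakr: best allocation of the remaining 2 bidders over all 3 lots is Costa→Lot B ($162), Rivera→Lot C ($148), total $310.
VCG payment = (others' best without Bakr) − (others' welfare with Bakr) = 310 − 279 = $31.

Bakr pays $31.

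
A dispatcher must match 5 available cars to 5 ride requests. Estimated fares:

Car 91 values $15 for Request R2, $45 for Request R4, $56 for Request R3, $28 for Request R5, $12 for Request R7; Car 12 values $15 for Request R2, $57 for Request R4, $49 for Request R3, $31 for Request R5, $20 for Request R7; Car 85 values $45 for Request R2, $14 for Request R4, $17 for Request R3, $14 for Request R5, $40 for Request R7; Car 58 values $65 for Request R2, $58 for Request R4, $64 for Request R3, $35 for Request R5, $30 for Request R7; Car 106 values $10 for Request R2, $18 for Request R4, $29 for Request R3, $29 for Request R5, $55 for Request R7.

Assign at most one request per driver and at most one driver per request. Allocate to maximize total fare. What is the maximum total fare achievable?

Optimal: Car 91→Request R5 ($28), Car 12→Request R4 ($57), Car 85→Request R2 ($45), Car 58→Request R3 ($64), Car 106→Request R7 ($55) — total 28+57+45+64+55 = $249.
Max-entry greedy (repeatedly take the single best remaining cell) gives $247, worse by 2.

Maximum total: $249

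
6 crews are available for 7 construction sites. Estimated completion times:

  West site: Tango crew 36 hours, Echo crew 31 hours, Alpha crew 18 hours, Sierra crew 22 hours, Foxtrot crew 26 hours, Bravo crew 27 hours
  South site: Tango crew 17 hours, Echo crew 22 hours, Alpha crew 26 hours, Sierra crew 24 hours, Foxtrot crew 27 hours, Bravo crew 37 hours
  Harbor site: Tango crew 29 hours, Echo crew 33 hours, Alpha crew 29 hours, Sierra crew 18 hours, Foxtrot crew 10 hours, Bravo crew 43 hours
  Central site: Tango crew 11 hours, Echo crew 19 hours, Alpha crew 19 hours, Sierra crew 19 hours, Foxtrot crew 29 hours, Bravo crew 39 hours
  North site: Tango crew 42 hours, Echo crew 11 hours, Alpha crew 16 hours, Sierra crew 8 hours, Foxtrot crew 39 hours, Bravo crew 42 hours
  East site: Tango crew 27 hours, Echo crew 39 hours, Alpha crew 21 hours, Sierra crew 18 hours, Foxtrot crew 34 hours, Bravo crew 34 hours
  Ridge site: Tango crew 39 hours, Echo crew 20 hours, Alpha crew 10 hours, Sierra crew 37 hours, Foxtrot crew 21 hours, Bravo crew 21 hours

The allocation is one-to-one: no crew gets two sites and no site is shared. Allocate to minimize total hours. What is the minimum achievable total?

Minimum total: 87 hours

Optimal: Tango crew→Central site (11 hours), Echo crew→North site (11 hours), Alpha crew→Ridge site (10 hours), Sierra crew→East site (18 hours), Foxtrot crew→Harbor site (10 hours), Bravo crew→West site (27 hours) — total 11+11+10+18+10+27 = 87 hours.
Row-greedy (each crew in turn takes its cheapest remaining site) gives 110 hours, worse by 23.
Next-best assignment: Tango crew→Central site, Echo crew→South site, Alpha crew→Ridge site, Sierra crew→North site, Foxtrot crew→Harbor site, Bravo crew→West site = 88 hours.
Swapping Alpha crew↔Foxtrot crew (Alpha crew→Harbor site 29 hours, Foxtrot crew→Ridge site 21 hours) adds 30.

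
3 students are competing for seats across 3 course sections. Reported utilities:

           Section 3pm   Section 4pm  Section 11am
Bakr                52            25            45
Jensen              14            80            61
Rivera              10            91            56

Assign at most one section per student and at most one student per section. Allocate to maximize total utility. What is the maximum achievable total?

Optimal: Bakr→Section 3pm (52 points), Jensen→Section 11am (61 points), Rivera→Section 4pm (91 points) — total 52+61+91 = 204 points.
Row-greedy (each student in turn takes its best remaining section) gives 188 points, worse by 16.
Next-best assignment: Bakr→Section 3pm, Jensen→Section 4pm, Rivera→Section 11am = 188 points.
Checked against all permutations: 204 points is optimal.

Max total: 204 points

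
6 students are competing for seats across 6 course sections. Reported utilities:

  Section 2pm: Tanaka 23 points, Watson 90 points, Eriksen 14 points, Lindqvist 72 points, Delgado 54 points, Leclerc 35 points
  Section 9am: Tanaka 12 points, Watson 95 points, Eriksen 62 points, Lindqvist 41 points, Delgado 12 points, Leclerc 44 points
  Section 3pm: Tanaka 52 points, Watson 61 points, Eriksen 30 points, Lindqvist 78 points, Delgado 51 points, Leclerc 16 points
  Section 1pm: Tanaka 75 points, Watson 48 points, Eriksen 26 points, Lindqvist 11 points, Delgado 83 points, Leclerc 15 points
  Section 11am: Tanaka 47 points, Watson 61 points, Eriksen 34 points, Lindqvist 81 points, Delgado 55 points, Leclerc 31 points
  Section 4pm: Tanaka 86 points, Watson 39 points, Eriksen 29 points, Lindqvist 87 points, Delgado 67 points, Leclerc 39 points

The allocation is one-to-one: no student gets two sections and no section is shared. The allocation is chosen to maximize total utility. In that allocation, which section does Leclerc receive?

Optimal: Tanaka→Section 4pm (86 points), Watson→Section 2pm (90 points), Eriksen→Section 9am (62 points), Lindqvist→Section 3pm (78 points), Delgado→Section 1pm (83 points), Leclerc→Section 11am (31 points) — total 86+90+62+78+83+31 = 430 points.
Row-greedy (each student in turn takes its best remaining section) gives 411 points, worse by 19.
Checked against all permutations: 430 points is optimal.
Leclerc's own top section is Section 9am (44 points), but forcing Leclerc→Section 9am and reassigning the rest optimally gives only 415 points — worse by 15.

Leclerc receives Section 11am.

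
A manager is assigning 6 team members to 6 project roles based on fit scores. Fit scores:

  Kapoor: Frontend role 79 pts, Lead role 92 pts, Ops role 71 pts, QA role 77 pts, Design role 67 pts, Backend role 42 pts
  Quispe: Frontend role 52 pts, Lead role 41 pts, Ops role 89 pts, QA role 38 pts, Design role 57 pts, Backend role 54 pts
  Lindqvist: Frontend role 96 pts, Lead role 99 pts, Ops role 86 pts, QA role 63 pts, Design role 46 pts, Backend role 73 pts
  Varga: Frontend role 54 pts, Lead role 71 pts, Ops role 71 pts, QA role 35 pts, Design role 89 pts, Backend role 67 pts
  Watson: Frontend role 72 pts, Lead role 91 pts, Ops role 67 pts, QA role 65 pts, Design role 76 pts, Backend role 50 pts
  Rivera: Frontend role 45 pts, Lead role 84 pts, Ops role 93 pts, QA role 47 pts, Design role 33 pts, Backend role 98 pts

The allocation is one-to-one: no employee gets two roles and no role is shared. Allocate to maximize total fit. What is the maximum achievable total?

Treat this as an assignment problem: match each employee to one role.
Optimal: Kapoor→QA role (77 pts), Quispe→Ops role (89 pts), Lindqvist→Frontend role (96 pts), Varga→Design role (89 pts), Watson→Lead role (91 pts), Rivera→Backend role (98 pts) — total 77+89+96+89+91+98 = 540 pts.
Row-greedy (each employee in turn takes its best remaining role) gives 529 pts, worse by 11.
Swapping Watson↔Varga (Watson→Design role 76 pts, Varga→Lead role 71 pts) loses 33.

Maximum total: 540 pts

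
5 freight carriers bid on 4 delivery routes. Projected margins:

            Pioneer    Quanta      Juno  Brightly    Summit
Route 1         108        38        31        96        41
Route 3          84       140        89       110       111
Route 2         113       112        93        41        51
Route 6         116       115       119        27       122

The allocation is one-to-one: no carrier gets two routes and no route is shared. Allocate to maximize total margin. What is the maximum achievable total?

Treat this as an assignment problem: match each carrier to one route.
Optimal: Brightly→Route 1 ($96k), Quanta→Route 3 ($140k), Pioneer→Route 2 ($113k), Summit→Route 6 ($122k) — total 96+140+113+122 = $471k.
Column-greedy (each route in turn goes to its best remaining carrier) gives $463k, worse by 8.
Swapping Brightly↔Pioneer (Brightly→Route 2 $41k, Pioneer→Route 1 $108k) loses 60.
No other one-to-one assignment exceeds $471k.

Maximum total: $471k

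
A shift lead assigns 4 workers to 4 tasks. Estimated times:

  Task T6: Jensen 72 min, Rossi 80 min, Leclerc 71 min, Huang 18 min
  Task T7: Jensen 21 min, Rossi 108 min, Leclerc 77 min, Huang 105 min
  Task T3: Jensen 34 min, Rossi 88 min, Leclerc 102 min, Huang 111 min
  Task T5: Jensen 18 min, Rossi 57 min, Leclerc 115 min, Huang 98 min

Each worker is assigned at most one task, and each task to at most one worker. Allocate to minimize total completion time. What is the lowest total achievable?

Optimal: Jensen→Task T3 (34 min), Rossi→Task T5 (57 min), Leclerc→Task T7 (77 min), Huang→Task T6 (18 min) — total 34+57+77+18 = 186 min.
Min-entry greedy (repeatedly take the single cheapest remaining cell) gives 201 min, worse by 15.
Checked against all permutations: 186 min is optimal.

Min total: 186 min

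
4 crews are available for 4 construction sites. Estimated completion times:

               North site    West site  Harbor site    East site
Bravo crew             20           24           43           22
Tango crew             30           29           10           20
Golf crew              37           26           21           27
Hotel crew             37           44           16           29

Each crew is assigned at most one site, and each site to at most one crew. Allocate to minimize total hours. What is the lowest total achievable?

Minimum total: 82 hours

Optimal: Bravo crew→North site (20 hours), Tango crew→East site (20 hours), Golf crew→West site (26 hours), Hotel crew→Harbor site (16 hours) — total 20+20+26+16 = 82 hours.
Column-greedy (each site in turn goes to its cheapest remaining crew) gives 85 hours, worse by 3.
Next-best assignment: Bravo crew→North site, Tango crew→Harbor site, Golf crew→West site, Hotel crew→East site = 85 hours.
Swapping Hotel crew↔Bravo crew (Hotel crew→North site 37 hours, Bravo crew→Harbor site 43 hours) adds 44.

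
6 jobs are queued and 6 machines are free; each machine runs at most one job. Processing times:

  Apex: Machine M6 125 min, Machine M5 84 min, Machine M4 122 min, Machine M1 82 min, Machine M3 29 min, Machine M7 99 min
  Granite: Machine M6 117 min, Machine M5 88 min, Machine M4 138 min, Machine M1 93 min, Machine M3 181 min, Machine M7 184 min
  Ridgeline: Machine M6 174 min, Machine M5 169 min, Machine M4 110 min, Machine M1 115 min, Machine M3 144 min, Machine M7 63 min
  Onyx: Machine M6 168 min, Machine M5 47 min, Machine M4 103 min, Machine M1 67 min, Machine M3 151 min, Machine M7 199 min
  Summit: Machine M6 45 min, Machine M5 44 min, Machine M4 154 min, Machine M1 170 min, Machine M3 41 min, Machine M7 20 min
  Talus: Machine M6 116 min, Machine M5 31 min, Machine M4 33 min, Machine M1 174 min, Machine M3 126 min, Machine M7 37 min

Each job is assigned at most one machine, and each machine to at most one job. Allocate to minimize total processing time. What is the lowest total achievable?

Min total: 310 min

Treat this as an assignment problem: match each job to one machine.
Optimal: Apex→Machine M3 (29 min), Granite→Machine M1 (93 min), Ridgeline→Machine M7 (63 min), Onyx→Machine M5 (47 min), Summit→Machine M6 (45 min), Talus→Machine M4 (33 min) — total 29+93+63+47+45+33 = 310 min.
Column-greedy (each machine in turn goes to its cheapest remaining job) gives 589 min, worse by 279.
Next-best assignment: Apex→Machine M3, Granite→Machine M5, Ridgeline→Machine M7, Onyx→Machine M1, Summit→Machine M6, Talus→Machine M4 = 325 min.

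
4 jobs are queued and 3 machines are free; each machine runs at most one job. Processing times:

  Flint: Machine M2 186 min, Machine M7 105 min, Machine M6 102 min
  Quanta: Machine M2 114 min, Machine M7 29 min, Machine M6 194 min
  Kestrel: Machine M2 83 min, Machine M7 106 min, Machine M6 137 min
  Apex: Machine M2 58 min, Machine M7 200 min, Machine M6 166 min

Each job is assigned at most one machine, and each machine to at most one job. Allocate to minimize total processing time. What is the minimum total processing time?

Optimal: Apex→Machine M2 (58 min), Quanta→Machine M7 (29 min), Flint→Machine M6 (102 min) — total 58+29+102 = 189 min.
Row-greedy (each job in turn takes its cheapest remaining machine) gives 214 min, worse by 25.

Min total: 189 min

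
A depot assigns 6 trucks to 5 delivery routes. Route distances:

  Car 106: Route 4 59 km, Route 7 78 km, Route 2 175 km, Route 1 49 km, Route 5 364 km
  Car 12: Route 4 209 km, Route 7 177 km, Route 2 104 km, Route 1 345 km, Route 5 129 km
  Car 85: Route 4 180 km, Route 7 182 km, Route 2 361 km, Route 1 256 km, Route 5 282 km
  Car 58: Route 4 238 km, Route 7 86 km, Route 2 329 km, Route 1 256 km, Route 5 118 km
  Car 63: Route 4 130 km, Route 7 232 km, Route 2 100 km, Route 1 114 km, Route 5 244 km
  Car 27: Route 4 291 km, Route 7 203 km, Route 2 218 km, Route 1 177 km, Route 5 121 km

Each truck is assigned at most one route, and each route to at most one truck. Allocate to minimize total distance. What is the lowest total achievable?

This is a one-to-one assignment (minimum-cost bipartite matching).
Optimal: Car 106→Route 4 (59 km), Car 58→Route 7 (86 km), Car 12→Route 2 (104 km), Car 63→Route 1 (114 km), Car 27→Route 5 (121 km) — total 59+86+104+114+121 = 484 km.
Next-best assignment: Car 63→Route 4, Car 58→Route 7, Car 12→Route 2, Car 106→Route 1, Car 27→Route 5 = 490 km.
Checked against all permutations: 484 km is optimal.

Min total: 484 km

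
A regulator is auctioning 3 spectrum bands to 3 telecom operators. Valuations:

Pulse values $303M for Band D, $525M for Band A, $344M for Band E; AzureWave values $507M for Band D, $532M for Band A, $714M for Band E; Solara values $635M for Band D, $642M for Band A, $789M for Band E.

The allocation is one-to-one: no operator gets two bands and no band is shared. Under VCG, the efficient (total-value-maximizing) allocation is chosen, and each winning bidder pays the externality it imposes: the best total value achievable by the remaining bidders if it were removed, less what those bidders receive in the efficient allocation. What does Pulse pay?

Pulse pays $7M.

Efficient allocation: Pulse→Band A ($525M), AzureWave→Band E ($714M), Solara→Band D ($635M); total welfare W = $1874M.
Pulse receives Band A at value $525M, so the others get W − 525 = $1349M.
Without Pulse: best allocation of the remaining 2 bidders over all 3 bands is AzureWave→Band E ($714M), Solara→Band A ($642M), total $1356M.
VCG payment = (others' best without Pulse) − (others' welfare with Pulse) = 1356 − 1349 = $7M.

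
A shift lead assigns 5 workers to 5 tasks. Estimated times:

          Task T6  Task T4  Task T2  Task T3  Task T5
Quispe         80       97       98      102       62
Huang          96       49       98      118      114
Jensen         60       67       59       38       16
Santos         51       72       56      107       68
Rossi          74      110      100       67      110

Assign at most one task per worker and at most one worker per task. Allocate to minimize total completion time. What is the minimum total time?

Min total: 268 min

Optimal: Quispe→Task T6 (80 min), Huang→Task T4 (49 min), Jensen→Task T5 (16 min), Santos→Task T2 (56 min), Rossi→Task T3 (67 min) — total 80+49+16+56+67 = 268 min.
Next-best assignment: Quispe→Task T5, Huang→Task T4, Jensen→Task T3, Santos→Task T2, Rossi→Task T6 = 279 min.
Swapping Quispe↔Jensen (Quispe→Task T5 62 min, Jensen→Task T6 60 min) adds 26.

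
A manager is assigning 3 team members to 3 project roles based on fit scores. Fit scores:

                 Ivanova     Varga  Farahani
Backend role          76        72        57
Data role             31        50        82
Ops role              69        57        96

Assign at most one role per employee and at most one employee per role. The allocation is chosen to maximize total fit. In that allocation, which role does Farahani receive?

Farahani receives Data role.

This is the linear assignment problem.
Optimal: Ivanova→Ops role (69 pts), Varga→Backend role (72 pts), Farahani→Data role (82 pts) — total 69+72+82 = 223 pts.
Next-best assignment: Ivanova→Backend role, Varga→Data role, Farahani→Ops role = 222 pts.
Swapping Ivanova↔Farahani (Ivanova→Data role 31 pts, Farahani→Ops role 96 pts) loses 24.
Farahani's own top role is Ops role (96 pts), but forcing Farahani→Ops role and reassigning the rest optimally gives only 222 pts — worse by 1.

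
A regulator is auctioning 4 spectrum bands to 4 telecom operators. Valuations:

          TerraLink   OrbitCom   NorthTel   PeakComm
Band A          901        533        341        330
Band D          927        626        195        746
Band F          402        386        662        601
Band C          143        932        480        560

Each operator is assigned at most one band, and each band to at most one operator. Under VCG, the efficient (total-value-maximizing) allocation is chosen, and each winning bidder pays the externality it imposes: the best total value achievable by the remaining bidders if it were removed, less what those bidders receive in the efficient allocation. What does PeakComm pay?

Efficient allocation: TerraLink→Band A ($901M), OrbitCom→Band C ($932M), NorthTel→Band F ($662M), PeakComm→Band D ($746M); total welfare W = $3241M.
PeakComm receives Band D at value $746M, so the others get W − 746 = $2495M.
Without PeakComm: best allocation of the remaining 3 bidders over all 4 bands is TerraLink→Band D ($927M), OrbitCom→Band C ($932M), NorthTel→Band F ($662M), total $2521M.
VCG payment = (others' best without PeakComm) − (others' welfare with PeakComm) = 2521 − 2495 = $26M.

PeakComm pays $26M.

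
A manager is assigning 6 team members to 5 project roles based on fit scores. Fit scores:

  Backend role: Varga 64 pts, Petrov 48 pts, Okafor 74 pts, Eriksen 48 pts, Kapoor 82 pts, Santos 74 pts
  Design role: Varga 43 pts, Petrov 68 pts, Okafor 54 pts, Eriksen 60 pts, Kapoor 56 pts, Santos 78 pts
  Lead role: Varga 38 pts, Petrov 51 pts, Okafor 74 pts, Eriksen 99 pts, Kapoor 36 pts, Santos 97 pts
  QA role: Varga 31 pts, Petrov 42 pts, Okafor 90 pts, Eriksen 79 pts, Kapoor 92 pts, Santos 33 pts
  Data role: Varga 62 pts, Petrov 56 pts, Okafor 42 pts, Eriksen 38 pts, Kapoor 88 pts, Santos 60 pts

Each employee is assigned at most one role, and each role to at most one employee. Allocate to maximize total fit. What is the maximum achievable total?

Maximum total: 419 pts

Optimal: Varga→Backend role (64 pts), Santos→Design role (78 pts), Eriksen→Lead role (99 pts), Okafor→QA role (90 pts), Kapoor→Data role (88 pts) — total 64+78+99+90+88 = 419 pts.
Column-greedy (each role in turn goes to its best remaining employee) gives 411 pts, worse by 8.
Swapping Santos↔Okafor (Santos→QA role 33 pts, Okafor→Design role 54 pts) loses 81.
No other one-to-one assignment exceeds 419 pts.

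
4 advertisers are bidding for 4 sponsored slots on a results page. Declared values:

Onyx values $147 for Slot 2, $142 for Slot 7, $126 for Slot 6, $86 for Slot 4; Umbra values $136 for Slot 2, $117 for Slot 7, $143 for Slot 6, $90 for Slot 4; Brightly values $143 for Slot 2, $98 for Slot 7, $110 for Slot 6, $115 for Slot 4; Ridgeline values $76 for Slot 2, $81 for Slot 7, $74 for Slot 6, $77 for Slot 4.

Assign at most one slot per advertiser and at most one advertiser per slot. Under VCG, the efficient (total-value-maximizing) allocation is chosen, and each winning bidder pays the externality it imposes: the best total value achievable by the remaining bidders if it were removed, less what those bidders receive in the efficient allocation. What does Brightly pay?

Efficient allocation: Onyx→Slot 7 ($142), Umbra→Slot 6 ($143), Brightly→Slot 2 ($143), Ridgeline→Slot 4 ($77); total welfare W = $505.
Brightly receives Slot 2 at value $143, so the others get W − 143 = $362.
Without Brightly: best allocation of the remaining 3 bidders over all 4 slots is Onyx→Slot 2 ($147), Umbra→Slot 6 ($143), Ridgeline→Slot 7 ($81), total $371.
VCG payment = (others' best without Brightly) − (others' welfare with Brightly) = 371 − 362 = $9.

Brightly pays $9.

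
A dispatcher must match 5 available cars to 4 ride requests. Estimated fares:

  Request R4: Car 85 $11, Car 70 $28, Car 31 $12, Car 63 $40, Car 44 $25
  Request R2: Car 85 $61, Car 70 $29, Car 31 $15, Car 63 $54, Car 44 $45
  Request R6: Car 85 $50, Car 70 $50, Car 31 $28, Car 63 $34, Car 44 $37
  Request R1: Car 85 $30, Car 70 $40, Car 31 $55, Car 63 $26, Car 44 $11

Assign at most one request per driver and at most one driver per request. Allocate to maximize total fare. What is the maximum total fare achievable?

Maximum total: $206

Treat this as an assignment problem: match each driver to one request.
Optimal: Car 63→Request R4 ($40), Car 85→Request R2 ($61), Car 70→Request R6 ($50), Car 31→Request R1 ($55) — total 40+61+50+55 = $206.
Swapping Car 63↔Car 31 (Car 63→Request R1 $26, Car 31→Request R4 $12) loses 57.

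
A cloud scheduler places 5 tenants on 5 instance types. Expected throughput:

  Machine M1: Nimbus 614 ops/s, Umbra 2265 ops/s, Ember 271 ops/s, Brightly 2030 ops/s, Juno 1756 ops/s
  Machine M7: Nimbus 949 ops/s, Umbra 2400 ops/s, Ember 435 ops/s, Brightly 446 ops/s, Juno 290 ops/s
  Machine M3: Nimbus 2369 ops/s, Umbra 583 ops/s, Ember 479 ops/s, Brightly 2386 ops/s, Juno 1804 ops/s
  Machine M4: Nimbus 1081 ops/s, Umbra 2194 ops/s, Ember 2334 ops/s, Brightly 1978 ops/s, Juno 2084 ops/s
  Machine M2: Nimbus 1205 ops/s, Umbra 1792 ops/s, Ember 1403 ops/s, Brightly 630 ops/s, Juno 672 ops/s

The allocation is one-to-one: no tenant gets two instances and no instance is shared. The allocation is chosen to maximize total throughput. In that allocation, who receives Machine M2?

Treat this as an assignment problem: match each tenant to one instance.
Optimal: Nimbus→Machine M3 (2369 ops/s), Umbra→Machine M7 (2400 ops/s), Ember→Machine M2 (1403 ops/s), Brightly→Machine M1 (2030 ops/s), Juno→Machine M4 (2084 ops/s) — total 2369+2400+1403+2030+2084 = 10286 ops/s.
Max-entry greedy (repeatedly take the single best remaining cell) gives 10081 ops/s, worse by 205.
Ember's own top instance is Machine M4 (2334 ops/s), but forcing Ember→Machine M4 and reassigning the rest optimally gives only 10081 ops/s — worse by 205.

Ember receives Machine M2.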